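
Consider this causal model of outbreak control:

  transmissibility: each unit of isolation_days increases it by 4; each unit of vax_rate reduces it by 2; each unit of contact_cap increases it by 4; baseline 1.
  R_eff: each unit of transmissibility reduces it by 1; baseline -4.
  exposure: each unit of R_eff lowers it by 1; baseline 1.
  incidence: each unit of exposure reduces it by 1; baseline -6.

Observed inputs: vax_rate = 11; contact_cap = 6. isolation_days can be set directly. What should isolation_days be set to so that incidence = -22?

Substituting into the transmissibility equation gives transmissibility = 4*isolation_days + 3.
Substituting into the R_eff equation gives R_eff = -4*isolation_days - 7.
So exposure = 4*isolation_days + 8.
Substituting into the incidence equation gives incidence = -4*isolation_days - 14.
Solve -4*isolation_days - 14 = -22: isolation_days = (-22 + 14) / -4 = 2.

isolation_days = 2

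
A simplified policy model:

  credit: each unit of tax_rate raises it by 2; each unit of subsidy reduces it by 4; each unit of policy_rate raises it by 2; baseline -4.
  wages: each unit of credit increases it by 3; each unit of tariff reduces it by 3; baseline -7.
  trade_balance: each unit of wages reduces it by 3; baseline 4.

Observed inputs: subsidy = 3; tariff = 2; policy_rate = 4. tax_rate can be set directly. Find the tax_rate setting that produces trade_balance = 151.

Substituting into the credit equation gives credit = 2*tax_rate - 8.
wages becomes 6*tax_rate - 37.
Substituting into the trade_balance equation gives trade_balance = -18*tax_rate + 115.
Solve -18*tax_rate + 115 = 151: tax_rate = (151 - 115) / -18 = -2.

tax_rate = -2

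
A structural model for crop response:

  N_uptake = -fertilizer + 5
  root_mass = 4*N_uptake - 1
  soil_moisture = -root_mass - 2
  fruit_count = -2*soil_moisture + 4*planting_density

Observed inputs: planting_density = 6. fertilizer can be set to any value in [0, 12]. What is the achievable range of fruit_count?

-30 to 66

Substituting into the root_mass equation gives root_mass = -4*fertilizer + 19.
So soil_moisture = 4*fertilizer - 21.
Substituting into the fruit_count equation gives fruit_count = -8*fertilizer + 66.
Linear in fertilizer, so extremes are at the endpoints: fertilizer = 0 gives fruit_count = 66; fertilizer = 12 gives fruit_count = -30.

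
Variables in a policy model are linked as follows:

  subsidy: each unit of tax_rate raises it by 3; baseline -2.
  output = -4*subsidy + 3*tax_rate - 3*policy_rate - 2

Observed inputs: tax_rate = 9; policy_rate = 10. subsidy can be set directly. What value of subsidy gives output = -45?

subsidy = 10

Intervening on subsidy fixes its value directly, overriding its dependence on tax_rate.
Substituting into the output equation gives output = -4*subsidy - 5.
Solve -4*subsidy - 5 = -45: subsidy = (-45 + 5) / -4 = 10.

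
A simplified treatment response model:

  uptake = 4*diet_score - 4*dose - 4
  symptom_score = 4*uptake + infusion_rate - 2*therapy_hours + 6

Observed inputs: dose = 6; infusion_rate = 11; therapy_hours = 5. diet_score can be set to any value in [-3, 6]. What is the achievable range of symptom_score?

Substituting into the uptake equation gives uptake = 4*diet_score - 28.
So symptom_score = 16*diet_score - 105.
Linear in diet_score, so extremes are at the endpoints: diet_score = -3 gives symptom_score = -153; diet_score = 6 gives symptom_score = -9.

-153 to -9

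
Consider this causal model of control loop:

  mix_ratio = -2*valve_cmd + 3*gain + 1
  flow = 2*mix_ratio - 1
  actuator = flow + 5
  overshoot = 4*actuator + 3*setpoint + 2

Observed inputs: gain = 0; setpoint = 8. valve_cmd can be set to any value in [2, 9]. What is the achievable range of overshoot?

-94 to 18

Substituting into the mix_ratio equation gives mix_ratio = -2*valve_cmd + 1.
flow becomes -4*valve_cmd + 1.
So actuator = -4*valve_cmd + 6.
Substituting into the overshoot equation gives overshoot = -16*valve_cmd + 50.
Linear in valve_cmd, so extremes are at the endpoints: valve_cmd = 2 gives overshoot = 18; valve_cmd = 9 gives overshoot = -94.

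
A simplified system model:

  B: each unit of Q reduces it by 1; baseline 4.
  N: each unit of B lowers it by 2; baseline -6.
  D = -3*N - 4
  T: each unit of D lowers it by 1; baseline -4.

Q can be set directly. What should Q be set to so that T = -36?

Q = 1

Substituting into the N equation gives N = 2*Q - 14.
This gives D = -6*Q + 38.
Substituting into the T equation gives T = 6*Q - 42.
Solve 6*Q - 42 = -36: Q = (-36 + 42) / 6 = 1.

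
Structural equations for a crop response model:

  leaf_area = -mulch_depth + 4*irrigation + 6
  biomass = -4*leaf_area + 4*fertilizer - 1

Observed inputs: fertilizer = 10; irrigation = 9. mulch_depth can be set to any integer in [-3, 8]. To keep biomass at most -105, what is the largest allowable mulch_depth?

Substituting into the leaf_area equation gives leaf_area = -mulch_depth + 42.
Substituting into the biomass equation gives biomass = 4*mulch_depth - 129.
Require 4*mulch_depth - 129 ≤ -105, so mulch_depth ≤ 6.
The largest integer in [-3, 8] satisfying this is 6.

mulch_depth = 6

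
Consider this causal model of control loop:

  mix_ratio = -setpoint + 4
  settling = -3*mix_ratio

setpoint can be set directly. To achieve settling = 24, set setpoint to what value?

Substituting into the settling equation gives settling = 3*setpoint - 12.
Solve 3*setpoint - 12 = 24: setpoint = (24 + 12) / 3 = 12.

setpoint = 12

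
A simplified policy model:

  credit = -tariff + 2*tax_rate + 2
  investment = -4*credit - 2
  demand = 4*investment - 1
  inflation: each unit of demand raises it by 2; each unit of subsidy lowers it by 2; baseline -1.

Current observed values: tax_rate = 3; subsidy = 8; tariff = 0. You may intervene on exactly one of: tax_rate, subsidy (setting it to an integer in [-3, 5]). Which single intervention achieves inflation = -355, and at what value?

set tax_rate = 4

Intervening on tax_rate: with other inputs at their observed values, inflation = -64*tax_rate - 99. Solving for -355 gives tax_rate = 4, within [-3, 5].
Intervening on subsidy: inflation = -2*subsidy - 275. Reaching -355 requires subsidy = 40, outside [-3, 5].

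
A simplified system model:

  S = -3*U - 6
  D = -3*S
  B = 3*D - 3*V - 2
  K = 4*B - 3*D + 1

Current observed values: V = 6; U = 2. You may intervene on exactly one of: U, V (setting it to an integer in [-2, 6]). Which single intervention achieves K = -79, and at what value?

set U = -2

Intervening on U: with other inputs at their observed values, K = 81*U + 83. Solving for -79 gives U = -2, within [-2, 6].
Intervening on V: K = -12*V + 317. Reaching -79 requires V = 33, outside [-2, 6].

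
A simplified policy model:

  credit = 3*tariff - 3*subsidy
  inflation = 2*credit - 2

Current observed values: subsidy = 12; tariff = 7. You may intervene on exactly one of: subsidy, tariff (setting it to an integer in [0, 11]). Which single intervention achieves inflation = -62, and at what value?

set tariff = 2

Intervening on subsidy: inflation = -6*subsidy + 40. Reaching -62 requires subsidy = 17, outside [0, 11].
Intervening on tariff: with other inputs at their observed values, inflation = 6*tariff - 74. Solving for -62 gives tariff = 2, within [0, 11].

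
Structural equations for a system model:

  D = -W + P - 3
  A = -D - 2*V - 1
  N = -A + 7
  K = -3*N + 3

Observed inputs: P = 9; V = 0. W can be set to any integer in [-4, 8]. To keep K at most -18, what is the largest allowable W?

Substituting into the D equation gives D = -W + 6.
Substituting into the A equation gives A = W - 7.
Substituting into the N equation gives N = -W + 14.
This gives K = 3*W - 39.
Require 3*W - 39 ≤ -18, so W ≤ 7.
The largest integer in [-4, 8] satisfying this is 7.

W = 7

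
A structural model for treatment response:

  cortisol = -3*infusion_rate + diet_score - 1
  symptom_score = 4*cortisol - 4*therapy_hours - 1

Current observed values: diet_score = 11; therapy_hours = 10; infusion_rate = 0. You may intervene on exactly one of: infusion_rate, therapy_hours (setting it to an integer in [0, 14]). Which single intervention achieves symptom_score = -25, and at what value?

Intervening on infusion_rate: with other inputs at their observed values, symptom_score = -12*infusion_rate - 1. Solving for -25 gives infusion_rate = 2, within [0, 14].
Intervening on therapy_hours: symptom_score = -4*therapy_hours + 39. Reaching -25 requires therapy_hours = 16, outside [0, 14].

set infusion_rate = 2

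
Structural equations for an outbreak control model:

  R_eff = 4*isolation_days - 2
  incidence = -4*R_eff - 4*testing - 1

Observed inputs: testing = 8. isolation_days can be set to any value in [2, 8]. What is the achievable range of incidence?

-153 to -57

Substituting into the incidence equation gives incidence = -16*isolation_days - 25.
Linear in isolation_days, so extremes are at the endpoints: isolation_days = 2 gives incidence = -57; isolation_days = 8 gives incidence = -153.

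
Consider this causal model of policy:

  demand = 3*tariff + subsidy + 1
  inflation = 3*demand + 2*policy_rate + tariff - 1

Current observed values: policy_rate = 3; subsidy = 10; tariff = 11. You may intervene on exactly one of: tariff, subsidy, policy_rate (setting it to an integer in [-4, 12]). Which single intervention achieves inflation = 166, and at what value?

Intervening on tariff: inflation = 10*tariff + 38. Reaching 166 requires tariff = 64/5, not an integer.
Intervening on subsidy: inflation = 3*subsidy + 118. Reaching 166 requires subsidy = 16, outside [-4, 12].
Intervening on policy_rate: with other inputs at their observed values, inflation = 2*policy_rate + 142. Solving for 166 gives policy_rate = 12, within [-4, 12].

set policy_rate = 12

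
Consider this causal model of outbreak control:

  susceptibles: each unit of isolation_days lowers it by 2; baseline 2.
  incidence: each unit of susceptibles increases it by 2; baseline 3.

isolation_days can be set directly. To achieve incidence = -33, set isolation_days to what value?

Substituting into the incidence equation gives incidence = -4*isolation_days + 7.
Solve -4*isolation_days + 7 = -33: isolation_days = (-33 - 7) / -4 = 10.

isolation_days = 10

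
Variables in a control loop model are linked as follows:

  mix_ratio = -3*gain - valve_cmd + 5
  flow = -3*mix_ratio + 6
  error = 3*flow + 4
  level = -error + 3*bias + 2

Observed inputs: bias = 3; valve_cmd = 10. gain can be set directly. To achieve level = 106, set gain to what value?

Substituting into the mix_ratio equation gives mix_ratio = -3*gain - 5.
Substituting into the flow equation gives flow = 9*gain + 21.
error becomes 27*gain + 67.
So level = -27*gain - 56.
Solve -27*gain - 56 = 106: gain = (106 + 56) / -27 = -6.

gain = -6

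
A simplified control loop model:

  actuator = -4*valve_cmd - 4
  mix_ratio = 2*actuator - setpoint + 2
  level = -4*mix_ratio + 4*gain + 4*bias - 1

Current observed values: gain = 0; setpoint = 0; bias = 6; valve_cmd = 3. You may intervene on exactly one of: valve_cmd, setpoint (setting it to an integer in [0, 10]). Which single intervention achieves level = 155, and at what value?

Intervening on valve_cmd: level = 32*valve_cmd + 47. Reaching 155 requires valve_cmd = 27/8, not an integer.
Intervening on setpoint: with other inputs at their observed values, level = 4*setpoint + 143. Solving for 155 gives setpoint = 3, within [0, 10].

set setpoint = 3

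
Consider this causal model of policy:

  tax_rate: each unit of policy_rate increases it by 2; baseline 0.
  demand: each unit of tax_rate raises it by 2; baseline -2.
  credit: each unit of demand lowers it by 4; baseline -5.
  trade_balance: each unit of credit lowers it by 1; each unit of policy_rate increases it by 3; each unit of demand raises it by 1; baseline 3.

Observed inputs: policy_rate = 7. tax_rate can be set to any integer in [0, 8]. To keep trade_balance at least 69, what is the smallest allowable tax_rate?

Intervening on tax_rate fixes its value directly, overriding its dependence on policy_rate.
Substituting into the credit equation gives credit = -8*tax_rate + 3.
This gives trade_balance = 10*tax_rate + 19.
Require 10*tax_rate + 19 ≥ 69, so tax_rate ≥ 5.
The smallest integer in [0, 8] satisfying this is 5.

tax_rate = 5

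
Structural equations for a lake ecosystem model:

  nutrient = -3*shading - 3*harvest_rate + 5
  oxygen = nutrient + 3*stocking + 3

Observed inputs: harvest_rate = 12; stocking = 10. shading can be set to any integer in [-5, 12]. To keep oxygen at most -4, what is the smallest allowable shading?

Substituting into the nutrient equation gives nutrient = -3*shading - 31.
This gives oxygen = -3*shading + 2.
Require -3*shading + 2 ≤ -4, so shading ≥ 2.
The smallest integer in [-5, 12] satisfying this is 2.

shading = 2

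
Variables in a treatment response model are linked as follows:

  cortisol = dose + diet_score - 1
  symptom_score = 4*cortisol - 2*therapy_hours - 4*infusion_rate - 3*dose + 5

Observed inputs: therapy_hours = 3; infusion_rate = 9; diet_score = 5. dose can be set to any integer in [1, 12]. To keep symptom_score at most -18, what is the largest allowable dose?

Substituting into the cortisol equation gives cortisol = dose + 4.
So symptom_score = dose - 21.
Require dose - 21 ≤ -18, so dose ≤ 3.
The largest integer in [1, 12] satisfying this is 3.

dose = 3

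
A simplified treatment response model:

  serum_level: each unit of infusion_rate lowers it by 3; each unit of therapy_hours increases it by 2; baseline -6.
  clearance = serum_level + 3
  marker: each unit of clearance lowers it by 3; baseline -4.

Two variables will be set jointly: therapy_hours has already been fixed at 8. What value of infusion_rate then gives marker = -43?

With therapy_hours held at 8:
Substituting into the serum_level equation gives serum_level = -3*infusion_rate + 10.
This gives clearance = -3*infusion_rate + 13.
This gives marker = 9*infusion_rate - 43.
Solve 9*infusion_rate - 43 = -43: infusion_rate = (-43 + 43) / 9 = 0.

infusion_rate = 0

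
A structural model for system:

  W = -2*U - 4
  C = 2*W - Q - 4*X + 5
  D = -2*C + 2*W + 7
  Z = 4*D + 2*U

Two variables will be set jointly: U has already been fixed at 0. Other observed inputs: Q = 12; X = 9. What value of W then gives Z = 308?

W = 8

With U held at 0:
Intervening on W fixes its value directly, overriding its dependence on U.
Substituting into the C equation gives C = 2*W - 43.
Substituting into the D equation gives D = -2*W + 93.
Substituting into the Z equation gives Z = -8*W + 372.
Solve -8*W + 372 = 308: W = (308 - 372) / -8 = 8.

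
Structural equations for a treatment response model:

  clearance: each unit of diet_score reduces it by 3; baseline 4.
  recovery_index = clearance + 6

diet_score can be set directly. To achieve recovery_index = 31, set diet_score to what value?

diet_score = -7

Substituting into the recovery_index equation gives recovery_index = -3*diet_score + 10.
Solve -3*diet_score + 10 = 31: diet_score = (31 - 10) / -3 = -7.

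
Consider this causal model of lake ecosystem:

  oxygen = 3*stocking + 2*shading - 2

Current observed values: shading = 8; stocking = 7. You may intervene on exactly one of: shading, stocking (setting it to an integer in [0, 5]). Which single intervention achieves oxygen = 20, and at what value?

set stocking = 2

Intervening on shading: oxygen = 2*shading + 19. Reaching 20 requires shading = 1/2, not an integer.
Intervening on stocking: with other inputs at their observed values, oxygen = 3*stocking + 14. Solving for 20 gives stocking = 2, within [0, 5].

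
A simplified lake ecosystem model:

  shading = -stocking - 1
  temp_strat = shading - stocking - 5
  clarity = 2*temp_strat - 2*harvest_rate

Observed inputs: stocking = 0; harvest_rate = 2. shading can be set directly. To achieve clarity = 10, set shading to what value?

shading = 12

Intervening on shading fixes its value directly, overriding its dependence on stocking.
Substituting into the temp_strat equation gives temp_strat = shading - 5.
Substituting into the clarity equation gives clarity = 2*shading - 14.
Solve 2*shading - 14 = 10: shading = (10 + 14) / 2 = 12.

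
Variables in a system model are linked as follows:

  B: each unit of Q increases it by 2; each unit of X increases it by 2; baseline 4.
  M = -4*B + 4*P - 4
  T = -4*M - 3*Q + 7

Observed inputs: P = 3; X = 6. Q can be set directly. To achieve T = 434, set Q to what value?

Q = 7

Substituting into the B equation gives B = 2*Q + 16.
Substituting into the M equation gives M = -8*Q - 56.
Substituting into the T equation gives T = 29*Q + 231.
Solve 29*Q + 231 = 434: Q = (434 - 231) / 29 = 7.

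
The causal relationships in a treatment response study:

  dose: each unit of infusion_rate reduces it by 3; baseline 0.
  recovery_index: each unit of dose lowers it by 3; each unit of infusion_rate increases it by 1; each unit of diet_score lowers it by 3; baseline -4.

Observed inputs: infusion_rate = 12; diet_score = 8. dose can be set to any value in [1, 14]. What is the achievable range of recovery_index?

Intervening on dose fixes its value directly, overriding its dependence on infusion_rate.
Substituting into the recovery_index equation gives recovery_index = -3*dose - 16.
Linear in dose, so extremes are at the endpoints: dose = 1 gives recovery_index = -19; dose = 14 gives recovery_index = -58.

-58 to -19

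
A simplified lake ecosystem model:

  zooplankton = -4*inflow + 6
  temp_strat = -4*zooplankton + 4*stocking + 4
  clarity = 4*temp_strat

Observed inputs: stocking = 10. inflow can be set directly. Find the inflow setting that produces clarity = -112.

Substituting into the temp_strat equation gives temp_strat = 16*inflow + 20.
This gives clarity = 64*inflow + 80.
Solve 64*inflow + 80 = -112: inflow = (-112 - 80) / 64 = -3.

inflow = -3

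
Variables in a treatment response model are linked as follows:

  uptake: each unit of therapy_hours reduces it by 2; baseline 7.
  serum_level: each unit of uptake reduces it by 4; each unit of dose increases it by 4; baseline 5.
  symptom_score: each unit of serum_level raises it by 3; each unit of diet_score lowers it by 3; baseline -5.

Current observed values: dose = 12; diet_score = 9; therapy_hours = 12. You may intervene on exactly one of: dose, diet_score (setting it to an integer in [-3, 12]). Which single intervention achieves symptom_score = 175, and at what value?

Intervening on dose: with other inputs at their observed values, symptom_score = 12*dose + 187. Solving for 175 gives dose = -1, within [-3, 12].
Intervening on diet_score: symptom_score = -3*diet_score + 358. Reaching 175 requires diet_score = 61, outside [-3, 12].

set dose = -1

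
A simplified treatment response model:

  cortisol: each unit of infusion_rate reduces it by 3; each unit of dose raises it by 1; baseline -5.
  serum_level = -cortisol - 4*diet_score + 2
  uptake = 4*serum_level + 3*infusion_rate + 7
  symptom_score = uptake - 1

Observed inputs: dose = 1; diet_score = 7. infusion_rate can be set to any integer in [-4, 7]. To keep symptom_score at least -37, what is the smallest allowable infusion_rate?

infusion_rate = 3

Substituting into the cortisol equation gives cortisol = -3*infusion_rate - 4.
So serum_level = 3*infusion_rate - 22.
So uptake = 15*infusion_rate - 81.
Substituting into the symptom_score equation gives symptom_score = 15*infusion_rate - 82.
Require 15*infusion_rate - 82 ≥ -37, so infusion_rate ≥ 3.
The smallest integer in [-4, 7] satisfying this is 3.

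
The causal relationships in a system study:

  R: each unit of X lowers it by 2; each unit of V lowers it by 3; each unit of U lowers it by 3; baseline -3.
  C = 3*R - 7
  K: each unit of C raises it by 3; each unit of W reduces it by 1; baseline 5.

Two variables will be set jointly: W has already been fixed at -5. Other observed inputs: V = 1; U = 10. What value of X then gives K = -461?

With W held at -5:
Substituting into the R equation gives R = -2*X - 36.
Substituting into the C equation gives C = -6*X - 115.
This gives K = -18*X - 335.
Solve -18*X - 335 = -461: X = (-461 + 335) / -18 = 7.

X = 7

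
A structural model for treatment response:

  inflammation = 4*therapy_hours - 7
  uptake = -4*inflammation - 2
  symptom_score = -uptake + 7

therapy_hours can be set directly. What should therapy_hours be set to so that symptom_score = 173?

therapy_hours = 12

Substituting into the uptake equation gives uptake = -16*therapy_hours + 26.
Substituting into the symptom_score equation gives symptom_score = 16*therapy_hours - 19.
Solve 16*therapy_hours - 19 = 173: therapy_hours = (173 + 19) / 16 = 12.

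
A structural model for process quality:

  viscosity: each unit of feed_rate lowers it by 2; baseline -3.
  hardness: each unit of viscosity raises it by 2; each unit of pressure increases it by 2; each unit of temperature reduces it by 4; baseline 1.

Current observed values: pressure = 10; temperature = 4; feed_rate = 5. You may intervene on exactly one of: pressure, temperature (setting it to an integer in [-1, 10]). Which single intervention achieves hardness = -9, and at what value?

Intervening on pressure: hardness = 2*pressure - 41. Reaching -9 requires pressure = 16, outside [-1, 10].
Intervening on temperature: with other inputs at their observed values, hardness = -4*temperature - 5. Solving for -9 gives temperature = 1, within [-1, 10].

set temperature = 1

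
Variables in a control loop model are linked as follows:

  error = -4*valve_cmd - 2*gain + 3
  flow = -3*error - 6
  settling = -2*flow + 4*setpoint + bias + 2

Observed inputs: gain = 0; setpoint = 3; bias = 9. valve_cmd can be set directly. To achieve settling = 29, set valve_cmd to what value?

valve_cmd = 1

Substituting into the error equation gives error = -4*valve_cmd + 3.
Substituting into the flow equation gives flow = 12*valve_cmd - 15.
Substituting into the settling equation gives settling = -24*valve_cmd + 53.
Solve -24*valve_cmd + 53 = 29: valve_cmd = (29 - 53) / -24 = 1.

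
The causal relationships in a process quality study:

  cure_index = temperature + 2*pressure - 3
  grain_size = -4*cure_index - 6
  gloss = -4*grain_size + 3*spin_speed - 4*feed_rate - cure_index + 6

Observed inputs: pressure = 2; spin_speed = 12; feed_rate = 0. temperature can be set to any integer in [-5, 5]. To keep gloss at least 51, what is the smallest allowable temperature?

temperature = -2

Substituting into the cure_index equation gives cure_index = temperature + 1.
Substituting into the grain_size equation gives grain_size = -4*temperature - 10.
So gloss = 15*temperature + 81.
Require 15*temperature + 81 ≥ 51, so temperature ≥ -2.
The smallest integer in [-5, 5] satisfying this is -2.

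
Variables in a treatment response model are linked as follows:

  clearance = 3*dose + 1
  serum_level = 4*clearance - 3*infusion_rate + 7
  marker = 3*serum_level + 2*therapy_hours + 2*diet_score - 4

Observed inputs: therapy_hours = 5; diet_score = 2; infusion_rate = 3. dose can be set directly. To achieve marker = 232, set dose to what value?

dose = 6

Substituting into the serum_level equation gives serum_level = 12*dose + 2.
Substituting into the marker equation gives marker = 36*dose + 16.
Solve 36*dose + 16 = 232: dose = (232 - 16) / 36 = 6.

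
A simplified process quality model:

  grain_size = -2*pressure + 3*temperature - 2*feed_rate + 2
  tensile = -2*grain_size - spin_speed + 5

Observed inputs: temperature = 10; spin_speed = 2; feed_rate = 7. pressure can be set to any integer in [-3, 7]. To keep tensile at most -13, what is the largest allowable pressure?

pressure = 5

Substituting into the grain_size equation gives grain_size = -2*pressure + 18.
Substituting into the tensile equation gives tensile = 4*pressure - 33.
Require 4*pressure - 33 ≤ -13, so pressure ≤ 5.
The largest integer in [-3, 7] satisfying this is 5.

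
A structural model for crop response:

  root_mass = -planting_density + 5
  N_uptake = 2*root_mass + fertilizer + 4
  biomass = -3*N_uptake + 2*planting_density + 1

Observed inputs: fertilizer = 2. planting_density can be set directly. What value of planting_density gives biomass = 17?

planting_density = 8

Substituting into the N_uptake equation gives N_uptake = -2*planting_density + 16.
Substituting into the biomass equation gives biomass = 8*planting_density - 47.
Solve 8*planting_density - 47 = 17: planting_density = (17 + 47) / 8 = 8.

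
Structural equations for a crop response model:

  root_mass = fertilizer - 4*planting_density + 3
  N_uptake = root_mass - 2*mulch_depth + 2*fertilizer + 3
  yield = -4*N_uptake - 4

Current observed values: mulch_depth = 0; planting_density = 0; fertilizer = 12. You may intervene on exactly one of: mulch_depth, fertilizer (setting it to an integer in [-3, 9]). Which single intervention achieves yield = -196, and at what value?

Intervening on mulch_depth: with other inputs at their observed values, yield = 8*mulch_depth - 172. Solving for -196 gives mulch_depth = -3, within [-3, 9].
Intervening on fertilizer: yield = -12*fertilizer - 28. Reaching -196 requires fertilizer = 14, outside [-3, 9].

set mulch_depth = -3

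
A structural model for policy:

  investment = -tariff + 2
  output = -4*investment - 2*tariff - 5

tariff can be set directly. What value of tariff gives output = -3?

Substituting into the output equation gives output = 2*tariff - 13.
Solve 2*tariff - 13 = -3: tariff = (-3 + 13) / 2 = 5.

tariff = 5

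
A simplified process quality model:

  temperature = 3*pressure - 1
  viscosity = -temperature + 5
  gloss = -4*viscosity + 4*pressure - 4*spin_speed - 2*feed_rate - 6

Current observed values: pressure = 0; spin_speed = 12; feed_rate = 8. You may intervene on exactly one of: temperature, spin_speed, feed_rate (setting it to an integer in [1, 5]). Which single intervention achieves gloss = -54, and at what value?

Intervening on temperature: gloss = 4*temperature - 90. Reaching -54 requires temperature = 9, outside [1, 5].
Intervening on spin_speed: with other inputs at their observed values, gloss = -4*spin_speed - 46. Solving for -54 gives spin_speed = 2, within [1, 5].
Intervening on feed_rate: gloss = -2*feed_rate - 78. Reaching -54 requires feed_rate = -12, outside [1, 5].

set spin_speed = 2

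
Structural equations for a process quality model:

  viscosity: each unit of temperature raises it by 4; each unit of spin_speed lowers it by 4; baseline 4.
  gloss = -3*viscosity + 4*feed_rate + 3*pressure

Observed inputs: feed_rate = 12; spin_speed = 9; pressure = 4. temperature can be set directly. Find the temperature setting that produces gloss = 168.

temperature = -1

Substituting into the viscosity equation gives viscosity = 4*temperature - 32.
This gives gloss = -12*temperature + 156.
Solve -12*temperature + 156 = 168: temperature = (168 - 156) / -12 = -1.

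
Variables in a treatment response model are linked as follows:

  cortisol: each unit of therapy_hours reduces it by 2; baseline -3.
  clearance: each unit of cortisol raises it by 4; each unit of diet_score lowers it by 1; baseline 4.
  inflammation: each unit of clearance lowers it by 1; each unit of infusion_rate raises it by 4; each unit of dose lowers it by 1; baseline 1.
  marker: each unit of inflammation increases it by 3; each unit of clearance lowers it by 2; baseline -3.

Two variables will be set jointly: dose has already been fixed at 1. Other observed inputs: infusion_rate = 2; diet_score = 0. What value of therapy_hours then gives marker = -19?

With dose held at 1:
Substituting into the clearance equation gives clearance = -8*therapy_hours - 8.
Substituting into the inflammation equation gives inflammation = 8*therapy_hours + 16.
marker becomes 40*therapy_hours + 61.
Solve 40*therapy_hours + 61 = -19: therapy_hours = (-19 - 61) / 40 = -2.

therapy_hours = -2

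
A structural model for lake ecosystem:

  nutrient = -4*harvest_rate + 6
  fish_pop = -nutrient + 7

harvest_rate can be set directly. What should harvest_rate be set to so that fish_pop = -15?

Substituting into the fish_pop equation gives fish_pop = 4*harvest_rate + 1.
Solve 4*harvest_rate + 1 = -15: harvest_rate = (-15 - 1) / 4 = -4.

harvest_rate = -4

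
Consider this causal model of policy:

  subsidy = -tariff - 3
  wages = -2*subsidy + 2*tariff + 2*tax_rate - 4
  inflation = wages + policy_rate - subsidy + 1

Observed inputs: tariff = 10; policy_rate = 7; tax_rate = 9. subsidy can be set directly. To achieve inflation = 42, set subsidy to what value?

Intervening on subsidy fixes its value directly, overriding its dependence on tariff.
Substituting into the wages equation gives wages = -2*subsidy + 34.
This gives inflation = -3*subsidy + 42.
Solve -3*subsidy + 42 = 42: subsidy = (42 - 42) / -3 = 0.

subsidy = 0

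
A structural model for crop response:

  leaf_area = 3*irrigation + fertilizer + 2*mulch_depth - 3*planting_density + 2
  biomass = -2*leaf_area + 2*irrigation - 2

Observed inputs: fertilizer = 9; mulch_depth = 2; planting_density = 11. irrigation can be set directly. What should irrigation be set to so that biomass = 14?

irrigation = 5

Substituting into the leaf_area equation gives leaf_area = 3*irrigation - 18.
So biomass = -4*irrigation + 34.
Solve -4*irrigation + 34 = 14: irrigation = (14 - 34) / -4 = 5.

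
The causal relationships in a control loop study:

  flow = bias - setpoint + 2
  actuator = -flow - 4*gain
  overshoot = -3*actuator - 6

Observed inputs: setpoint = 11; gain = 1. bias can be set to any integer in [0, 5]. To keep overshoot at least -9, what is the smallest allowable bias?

Substituting into the flow equation gives flow = bias - 9.
actuator becomes -bias + 5.
Substituting into the overshoot equation gives overshoot = 3*bias - 21.
Require 3*bias - 21 ≥ -9, so bias ≥ 4.
The smallest integer in [0, 5] satisfying this is 4.

bias = 4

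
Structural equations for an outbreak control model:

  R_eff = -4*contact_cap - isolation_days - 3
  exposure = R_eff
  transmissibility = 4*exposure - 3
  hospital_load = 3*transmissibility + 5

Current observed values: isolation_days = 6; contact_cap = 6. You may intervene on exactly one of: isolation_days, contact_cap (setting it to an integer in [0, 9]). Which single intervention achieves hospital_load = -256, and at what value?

set contact_cap = 3

Intervening on isolation_days: hospital_load = -12*isolation_days - 328. Reaching -256 requires isolation_days = -6, outside [0, 9].
Intervening on contact_cap: with other inputs at their observed values, hospital_load = -48*contact_cap - 112. Solving for -256 gives contact_cap = 3, within [0, 9].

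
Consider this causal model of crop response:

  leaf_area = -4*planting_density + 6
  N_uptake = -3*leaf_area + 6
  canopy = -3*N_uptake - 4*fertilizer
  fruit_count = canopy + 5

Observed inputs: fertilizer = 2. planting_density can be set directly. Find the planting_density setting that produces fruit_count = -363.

Substituting into the N_uptake equation gives N_uptake = 12*planting_density - 12.
So canopy = -36*planting_density + 28.
fruit_count becomes -36*planting_density + 33.
Solve -36*planting_density + 33 = -363: planting_density = (-363 - 33) / -36 = 11.

planting_density = 11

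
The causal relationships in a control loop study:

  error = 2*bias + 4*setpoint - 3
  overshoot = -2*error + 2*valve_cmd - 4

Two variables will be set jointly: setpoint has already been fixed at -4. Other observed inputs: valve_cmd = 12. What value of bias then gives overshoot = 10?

bias = 12

With setpoint held at -4:
Substituting into the error equation gives error = 2*bias - 19.
overshoot becomes -4*bias + 58.
Solve -4*bias + 58 = 10: bias = (10 - 58) / -4 = 12.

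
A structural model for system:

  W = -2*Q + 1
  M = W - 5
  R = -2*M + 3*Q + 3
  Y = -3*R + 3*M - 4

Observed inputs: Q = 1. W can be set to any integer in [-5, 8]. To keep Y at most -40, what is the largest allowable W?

Intervening on W fixes its value directly, overriding its dependence on Q.
Substituting into the R equation gives R = -2*W + 16.
Substituting into the Y equation gives Y = 9*W - 67.
Require 9*W - 67 ≤ -40, so W ≤ 3.
The largest integer in [-5, 8] satisfying this is 3.

W = 3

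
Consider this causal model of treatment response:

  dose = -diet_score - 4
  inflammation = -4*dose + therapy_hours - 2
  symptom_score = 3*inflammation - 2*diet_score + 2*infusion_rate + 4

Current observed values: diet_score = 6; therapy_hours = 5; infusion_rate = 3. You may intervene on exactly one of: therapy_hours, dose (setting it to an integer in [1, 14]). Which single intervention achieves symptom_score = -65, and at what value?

set dose = 6

Intervening on therapy_hours: symptom_score = 3*therapy_hours + 112. Reaching -65 requires therapy_hours = -59, outside [1, 14].
Intervening on dose: with other inputs at their observed values, symptom_score = -12*dose + 7. Solving for -65 gives dose = 6, within [1, 14].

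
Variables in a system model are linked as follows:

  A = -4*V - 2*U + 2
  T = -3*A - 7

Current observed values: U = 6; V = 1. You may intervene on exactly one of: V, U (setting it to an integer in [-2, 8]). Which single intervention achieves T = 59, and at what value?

set V = 3

Intervening on V: with other inputs at their observed values, T = 12*V + 23. Solving for 59 gives V = 3, within [-2, 8].
Intervening on U: T = 6*U - 1. Reaching 59 requires U = 10, outside [-2, 8].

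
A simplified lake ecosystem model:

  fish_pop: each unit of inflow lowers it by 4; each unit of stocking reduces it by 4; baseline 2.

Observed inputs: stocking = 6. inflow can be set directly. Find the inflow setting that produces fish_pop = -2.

Substituting into the fish_pop equation gives fish_pop = -4*inflow - 22.
Solve -4*inflow - 22 = -2: inflow = (-2 + 22) / -4 = -5.

inflow = -5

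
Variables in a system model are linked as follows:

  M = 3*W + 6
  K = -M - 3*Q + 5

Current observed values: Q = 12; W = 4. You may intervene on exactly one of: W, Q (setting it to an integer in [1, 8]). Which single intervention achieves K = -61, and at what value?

Intervening on W: with other inputs at their observed values, K = -3*W - 37. Solving for -61 gives W = 8, within [1, 8].
Intervening on Q: K = -3*Q - 13. Reaching -61 requires Q = 16, outside [1, 8].

set W = 8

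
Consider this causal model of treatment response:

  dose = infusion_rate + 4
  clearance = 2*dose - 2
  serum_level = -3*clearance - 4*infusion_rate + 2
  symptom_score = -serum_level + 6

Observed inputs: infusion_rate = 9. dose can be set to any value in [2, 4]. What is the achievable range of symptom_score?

46 to 58

Intervening on dose fixes its value directly, overriding its dependence on infusion_rate.
Substituting into the serum_level equation gives serum_level = -6*dose - 28.
Substituting into the symptom_score equation gives symptom_score = 6*dose + 34.
Linear in dose, so extremes are at the endpoints: dose = 2 gives symptom_score = 46; dose = 4 gives symptom_score = 58.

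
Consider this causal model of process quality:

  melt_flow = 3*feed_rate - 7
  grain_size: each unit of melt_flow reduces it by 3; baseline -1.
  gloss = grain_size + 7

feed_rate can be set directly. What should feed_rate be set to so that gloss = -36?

Substituting into the grain_size equation gives grain_size = -9*feed_rate + 20.
Substituting into the gloss equation gives gloss = -9*feed_rate + 27.
Solve -9*feed_rate + 27 = -36: feed_rate = (-36 - 27) / -9 = 7.

feed_rate = 7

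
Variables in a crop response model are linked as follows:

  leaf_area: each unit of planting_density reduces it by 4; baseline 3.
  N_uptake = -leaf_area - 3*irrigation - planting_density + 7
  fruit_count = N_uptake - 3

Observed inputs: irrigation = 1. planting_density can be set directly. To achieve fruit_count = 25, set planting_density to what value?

planting_density = 9

Substituting into the N_uptake equation gives N_uptake = 3*planting_density + 1.
So fruit_count = 3*planting_density - 2.
Solve 3*planting_density - 2 = 25: planting_density = (25 + 2) / 3 = 9.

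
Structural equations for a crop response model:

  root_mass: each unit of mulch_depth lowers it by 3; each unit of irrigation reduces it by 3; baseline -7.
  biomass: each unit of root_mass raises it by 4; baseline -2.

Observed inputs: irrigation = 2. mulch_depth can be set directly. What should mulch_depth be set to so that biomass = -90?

Substituting into the root_mass equation gives root_mass = -3*mulch_depth - 13.
Substituting into the biomass equation gives biomass = -12*mulch_depth - 54.
Solve -12*mulch_depth - 54 = -90: mulch_depth = (-90 + 54) / -12 = 3.

mulch_depth = 3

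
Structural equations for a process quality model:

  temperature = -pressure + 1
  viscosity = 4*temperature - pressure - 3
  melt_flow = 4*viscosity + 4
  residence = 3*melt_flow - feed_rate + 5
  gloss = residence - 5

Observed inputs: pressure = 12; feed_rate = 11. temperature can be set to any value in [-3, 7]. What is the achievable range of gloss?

-323 to 157

Intervening on temperature fixes its value directly, overriding its dependence on pressure.
Substituting into the viscosity equation gives viscosity = 4*temperature - 15.
So melt_flow = 16*temperature - 56.
Substituting into the residence equation gives residence = 48*temperature - 174.
Substituting into the gloss equation gives gloss = 48*temperature - 179.
Linear in temperature, so extremes are at the endpoints: temperature = -3 gives gloss = -323; temperature = 7 gives gloss = 157.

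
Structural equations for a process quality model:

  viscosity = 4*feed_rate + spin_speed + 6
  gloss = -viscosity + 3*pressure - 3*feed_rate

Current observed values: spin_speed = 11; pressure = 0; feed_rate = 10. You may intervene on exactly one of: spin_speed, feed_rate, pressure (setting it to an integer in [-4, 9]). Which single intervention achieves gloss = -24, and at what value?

Intervening on spin_speed: gloss = -spin_speed - 76. Reaching -24 requires spin_speed = -52, outside [-4, 9].
Intervening on feed_rate: with other inputs at their observed values, gloss = -7*feed_rate - 17. Solving for -24 gives feed_rate = 1, within [-4, 9].
Intervening on pressure: gloss = 3*pressure - 87. Reaching -24 requires pressure = 21, outside [-4, 9].

set feed_rate = 1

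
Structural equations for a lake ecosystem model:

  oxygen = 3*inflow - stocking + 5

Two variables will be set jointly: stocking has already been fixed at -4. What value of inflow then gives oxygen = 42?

With stocking held at -4:
Substituting into the oxygen equation gives oxygen = 3*inflow + 9.
Solve 3*inflow + 9 = 42: inflow = (42 - 9) / 3 = 11.

inflow = 11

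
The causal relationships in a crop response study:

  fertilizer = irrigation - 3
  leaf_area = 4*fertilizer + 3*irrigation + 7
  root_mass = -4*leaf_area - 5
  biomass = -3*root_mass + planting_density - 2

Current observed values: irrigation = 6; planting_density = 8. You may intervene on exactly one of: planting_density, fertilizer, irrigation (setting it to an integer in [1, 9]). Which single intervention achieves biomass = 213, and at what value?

set irrigation = 3

Intervening on planting_density: biomass = planting_density + 457. Reaching 213 requires planting_density = -244, outside [1, 9].
Intervening on fertilizer: biomass = 48*fertilizer + 321. Reaching 213 requires fertilizer = -9/4, not an integer.
Intervening on irrigation: with other inputs at their observed values, biomass = 84*irrigation - 39. Solving for 213 gives irrigation = 3, within [1, 9].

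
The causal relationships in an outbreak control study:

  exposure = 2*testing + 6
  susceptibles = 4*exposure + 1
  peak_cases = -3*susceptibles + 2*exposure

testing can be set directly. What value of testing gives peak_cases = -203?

testing = 7

Substituting into the susceptibles equation gives susceptibles = 8*testing + 25.
So peak_cases = -20*testing - 63.
Solve -20*testing - 63 = -203: testing = (-203 + 63) / -20 = 7.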